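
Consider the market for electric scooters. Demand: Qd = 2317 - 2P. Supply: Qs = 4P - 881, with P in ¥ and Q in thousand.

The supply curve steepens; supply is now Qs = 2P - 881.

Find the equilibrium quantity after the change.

Solve the original market: 2317 - 2P = 4P - 881, hence P = 533 and Q = 1251.
The shock moves the curves to Qd = 2317 - 2P and Qs = 2P - 881.
Equate the new curves: 2317 - 2P = 2P - 881, giving 3198 = 4P, P = 799.5, Q = 718.

718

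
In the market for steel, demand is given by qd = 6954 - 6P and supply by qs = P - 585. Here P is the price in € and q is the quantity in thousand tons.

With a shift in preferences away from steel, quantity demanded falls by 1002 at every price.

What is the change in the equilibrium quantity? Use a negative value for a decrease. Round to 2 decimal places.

-143.14

Original equilibrium: 6954 - 6P = P - 585 gives 7539 = 7P, so P = 1077 and q = 492.
With the change applied: demand qd = 5952 - 6P, supply qs = P - 585.
Setting them equal: 5952 - 6P = P - 585 → 6537 = 7P, so P = 6537/7 ≈ 933.8571 and q = 2442/7 ≈ 348.8571.
Δq = 348.8571 − 492 = -143.14.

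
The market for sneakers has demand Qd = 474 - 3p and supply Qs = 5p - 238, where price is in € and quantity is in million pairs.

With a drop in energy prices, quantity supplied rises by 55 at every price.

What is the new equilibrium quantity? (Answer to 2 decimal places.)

227.63

Solve the original market: 474 - 3p = 5p - 238, hence p = 89 and Q = 207.
With the change applied: demand Qd = 474 - 3p, supply Qs = 5p - 183.
Equate the new curves: 474 - 3p = 5p - 183, giving 657 = 8p, p = 82.125, Q = 227.625.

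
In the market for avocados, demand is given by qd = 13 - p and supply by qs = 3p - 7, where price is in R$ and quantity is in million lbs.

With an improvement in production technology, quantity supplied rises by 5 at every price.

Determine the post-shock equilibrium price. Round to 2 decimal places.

3.75

Solve the original market: 13 - p = 3p - 7, hence p = 5 and q = 8.
With the change applied: demand qd = 13 - p, supply qs = 3p - 2.
Clearing the new market: 13 - p = 3p - 2, so p = 3.75 and q = 9.25.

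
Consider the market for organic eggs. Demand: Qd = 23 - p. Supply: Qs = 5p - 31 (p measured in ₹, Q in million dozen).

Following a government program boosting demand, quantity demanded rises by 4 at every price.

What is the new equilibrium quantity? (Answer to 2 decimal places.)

Solve the original market: 23 - p = 5p - 31, hence p = 9 and Q = 14.
After the shift, demand is Qd = 27 - p and supply is Qs = 5p - 31.
Setting them equal: 27 - p = 5p - 31 → 58 = 6p, so p = 29/3 ≈ 9.6667 and Q = 52/3 ≈ 17.3333.

17.33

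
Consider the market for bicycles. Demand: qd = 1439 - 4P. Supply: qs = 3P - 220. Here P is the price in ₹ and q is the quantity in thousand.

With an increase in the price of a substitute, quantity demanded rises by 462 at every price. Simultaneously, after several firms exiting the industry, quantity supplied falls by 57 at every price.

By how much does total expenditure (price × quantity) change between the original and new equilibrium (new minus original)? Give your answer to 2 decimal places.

Original equilibrium: 1439 - 4P = 3P - 220 gives 1659 = 7P, so P = 237 and q = 491.
After the shift, demand is qd = 1901 - 4P and supply is qs = 3P - 277.
New equilibrium: 1901 - 4P = 3P - 277 ⇒ 2178 = 7P ⇒ P = 2178/7 ≈ 311.1429, q = 4595/7 ≈ 656.4286.
Expenditure moves from 237×491 = 116367 to 311.1429×656.4286 = 204243.0612; change = +87876.06.

+87876.06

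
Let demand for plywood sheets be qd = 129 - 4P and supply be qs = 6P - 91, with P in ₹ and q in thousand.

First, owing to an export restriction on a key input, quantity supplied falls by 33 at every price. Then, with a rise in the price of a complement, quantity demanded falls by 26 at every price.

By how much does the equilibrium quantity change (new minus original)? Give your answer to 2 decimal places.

-28.80

Original equilibrium: 129 - 4P = 6P - 91 gives 220 = 10P, so P = 22 and q = 41.
The shock moves the curves to qd = 103 - 4P and qs = 6P - 124.
Clearing the new market: 103 - 4P = 6P - 124, so P = 22.7 and q = 12.2.
Δq = 12.2 − 41 = -28.80.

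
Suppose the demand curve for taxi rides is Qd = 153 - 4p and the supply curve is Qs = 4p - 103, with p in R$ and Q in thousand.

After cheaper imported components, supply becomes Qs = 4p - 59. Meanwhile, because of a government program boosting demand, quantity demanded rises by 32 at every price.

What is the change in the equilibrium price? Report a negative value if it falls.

-1.5

Original equilibrium: 153 - 4p = 4p - 103 gives 256 = 8p, so p = 32 and Q = 25.
With the change applied: demand Qd = 185 - 4p, supply Qs = 4p - 59.
Clearing the new market: 185 - 4p = 4p - 59, so p = 30.5 and Q = 63.
Δp = 30.5 − 32 = -1.5.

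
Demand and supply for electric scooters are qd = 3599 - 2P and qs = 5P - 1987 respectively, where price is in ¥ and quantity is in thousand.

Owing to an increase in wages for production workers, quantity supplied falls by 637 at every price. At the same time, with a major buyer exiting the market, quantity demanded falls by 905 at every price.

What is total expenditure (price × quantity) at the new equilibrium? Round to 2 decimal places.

892338.69

Initially, 3599 - 2P = 5P - 1987, so 5586 = 7P and P = 798, q = 2003.
After the shift, demand is qd = 2694 - 2P and supply is qs = 5P - 2624.
Equate the new curves: 2694 - 2P = 5P - 2624, giving 5318 = 7P, P = 5318/7 ≈ 759.7143, q = 8222/7 ≈ 1174.5714.
New expenditure = 759.7143 × 1174.5714 = 892338.69.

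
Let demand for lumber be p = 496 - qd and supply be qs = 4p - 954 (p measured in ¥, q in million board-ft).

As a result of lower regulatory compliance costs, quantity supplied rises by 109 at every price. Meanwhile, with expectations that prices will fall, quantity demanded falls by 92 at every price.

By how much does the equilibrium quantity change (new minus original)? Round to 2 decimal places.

Before the shock: 496 - p = 4p - 954 ⇒ 1450 = 5p ⇒ p = 290, q = 206.
The new curves are qd = 404 - p (demand) and qs = 4p - 845 (supply).
New equilibrium: 404 - p = 4p - 845 ⇒ 1249 = 5p ⇒ p = 249.8, q = 154.2.
Δq = 154.2 − 206 = -51.80.

-51.80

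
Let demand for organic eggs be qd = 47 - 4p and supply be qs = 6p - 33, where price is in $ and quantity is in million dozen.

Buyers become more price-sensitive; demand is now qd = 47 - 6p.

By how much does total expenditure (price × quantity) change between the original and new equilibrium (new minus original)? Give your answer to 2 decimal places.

-73.33

Solve the original market: 47 - 4p = 6p - 33, hence p = 8 and q = 15.
The new curves are qd = 47 - 6p (demand) and qs = 6p - 33 (supply).
New equilibrium: 47 - 6p = 6p - 33 ⇒ 80 = 12p ⇒ p = 20/3 ≈ 6.6667, q = 7.
Expenditure moves from 8×15 = 120 to 6.6667×7 = 46.6667; change = -73.33.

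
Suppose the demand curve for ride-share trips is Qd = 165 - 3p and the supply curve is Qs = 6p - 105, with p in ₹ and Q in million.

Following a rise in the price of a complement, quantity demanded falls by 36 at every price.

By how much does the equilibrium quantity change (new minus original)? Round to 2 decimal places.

-24.00

Initially, 165 - 3p = 6p - 105, so 270 = 9p and p = 30, Q = 75.
With the change applied: demand Qd = 129 - 3p, supply Qs = 6p - 105.
Setting them equal: 129 - 3p = 6p - 105 → 234 = 9p, so p = 26 and Q = 51.
ΔQ = 51 − 75 = -24.00.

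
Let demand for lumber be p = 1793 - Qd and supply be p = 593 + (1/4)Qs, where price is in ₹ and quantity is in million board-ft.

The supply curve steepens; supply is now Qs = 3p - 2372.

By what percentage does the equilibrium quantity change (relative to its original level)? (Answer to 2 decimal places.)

Original equilibrium: 1793 - p = 4p - 2372 gives 4165 = 5p, so p = 833 and Q = 960.
With the change applied: demand Qd = 1793 - p, supply Qs = 3p - 2372.
Clearing the new market: 1793 - p = 3p - 2372, so p = 1041.25 and Q = 751.75.
%ΔQ = (751.75 − 960) / 960 × 100 = -21.69%.

-21.69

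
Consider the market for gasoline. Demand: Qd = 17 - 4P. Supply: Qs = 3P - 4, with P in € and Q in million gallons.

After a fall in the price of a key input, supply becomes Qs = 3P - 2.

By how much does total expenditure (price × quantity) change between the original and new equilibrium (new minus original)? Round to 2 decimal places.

Original equilibrium: 17 - 4P = 3P - 4 gives 21 = 7P, so P = 3 and Q = 5.
The new curves are Qd = 17 - 4P (demand) and Qs = 3P - 2 (supply).
New equilibrium: 17 - 4P = 3P - 2 ⇒ 19 = 7P ⇒ P = 19/7 ≈ 2.7143, Q = 43/7 ≈ 6.1429.
Expenditure moves from 3×5 = 15 to 2.7143×6.1429 = 16.6735; change = +1.67.

+1.67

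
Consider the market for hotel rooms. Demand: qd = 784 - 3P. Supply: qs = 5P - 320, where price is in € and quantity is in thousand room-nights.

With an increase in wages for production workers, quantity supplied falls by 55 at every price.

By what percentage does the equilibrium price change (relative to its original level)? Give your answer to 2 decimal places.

+4.98

Before the shock: 784 - 3P = 5P - 320 ⇒ 1104 = 8P ⇒ P = 138, q = 370.
The shock moves the curves to qd = 784 - 3P and qs = 5P - 375.
New equilibrium: 784 - 3P = 5P - 375 ⇒ 1159 = 8P ⇒ P = 144.875, q = 349.375.
%ΔP = (144.875 − 138) / 138 × 100 = +4.98%.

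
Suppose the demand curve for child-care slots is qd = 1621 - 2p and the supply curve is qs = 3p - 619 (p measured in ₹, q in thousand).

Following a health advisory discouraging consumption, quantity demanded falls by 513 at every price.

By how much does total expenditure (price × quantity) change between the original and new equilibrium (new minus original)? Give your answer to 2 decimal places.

Solve the original market: 1621 - 2p = 3p - 619, hence p = 448 and q = 725.
With the change applied: demand qd = 1108 - 2p, supply qs = 3p - 619.
Clearing the new market: 1108 - 2p = 3p - 619, so p = 345.4 and q = 417.2.
Expenditure moves from 448×725 = 324800 to 345.4×417.2 = 144100.88; change = -180699.12.

-180699.12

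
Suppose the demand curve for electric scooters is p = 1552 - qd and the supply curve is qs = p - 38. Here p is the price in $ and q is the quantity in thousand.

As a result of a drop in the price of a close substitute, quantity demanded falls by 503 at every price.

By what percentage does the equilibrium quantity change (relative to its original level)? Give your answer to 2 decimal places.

Original equilibrium: 1552 - p = p - 38 gives 1590 = 2p, so p = 795 and q = 757.
The new curves are qd = 1049 - p (demand) and qs = p - 38 (supply).
Equate the new curves: 1049 - p = p - 38, giving 1087 = 2p, p = 543.5, q = 505.5.
%Δq = (505.5 − 757) / 757 × 100 = -33.22%.

-33.22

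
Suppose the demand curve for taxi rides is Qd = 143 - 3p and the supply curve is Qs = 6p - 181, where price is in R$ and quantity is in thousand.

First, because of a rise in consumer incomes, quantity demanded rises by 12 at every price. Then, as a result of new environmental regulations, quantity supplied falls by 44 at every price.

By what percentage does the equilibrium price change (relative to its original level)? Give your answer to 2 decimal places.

+17.28

Solve the original market: 143 - 3p = 6p - 181, hence p = 36 and Q = 35.
After the shift, demand is Qd = 155 - 3p and supply is Qs = 6p - 225.
Equate the new curves: 155 - 3p = 6p - 225, giving 380 = 9p, p = 380/9 ≈ 42.2222, Q = 85/3 ≈ 28.3333.
%Δp = (42.2222 − 36) / 36 × 100 = +17.28%.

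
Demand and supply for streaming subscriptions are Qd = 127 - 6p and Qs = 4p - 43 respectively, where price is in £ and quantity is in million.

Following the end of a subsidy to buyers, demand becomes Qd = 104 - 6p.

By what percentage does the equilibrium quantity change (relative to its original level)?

Original equilibrium: 127 - 6p = 4p - 43 gives 170 = 10p, so p = 17 and Q = 25.
The new curves are Qd = 104 - 6p (demand) and Qs = 4p - 43 (supply).
Clearing the new market: 104 - 6p = 4p - 43, so p = 14.7 and Q = 15.8.
%ΔQ = (15.8 − 25) / 25 × 100 = -36.8%.

-36.8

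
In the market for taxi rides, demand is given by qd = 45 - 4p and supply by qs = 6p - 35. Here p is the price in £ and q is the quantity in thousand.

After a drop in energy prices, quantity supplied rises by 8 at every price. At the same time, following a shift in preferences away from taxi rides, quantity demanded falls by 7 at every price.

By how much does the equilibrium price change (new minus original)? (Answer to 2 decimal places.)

Initially, 45 - 4p = 6p - 35, so 80 = 10p and p = 8, q = 13.
The new curves are qd = 38 - 4p (demand) and qs = 6p - 27 (supply).
Setting them equal: 38 - 4p = 6p - 27 → 65 = 10p, so p = 6.5 and q = 12.
Δp = 6.5 − 8 = -1.50.

-1.50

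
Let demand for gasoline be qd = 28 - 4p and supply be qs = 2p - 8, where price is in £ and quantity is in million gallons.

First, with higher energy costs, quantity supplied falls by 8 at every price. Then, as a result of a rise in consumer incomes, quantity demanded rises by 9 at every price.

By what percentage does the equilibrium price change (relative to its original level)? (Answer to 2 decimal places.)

+47.22

Before the shock: 28 - 4p = 2p - 8 ⇒ 36 = 6p ⇒ p = 6, q = 4.
The new curves are qd = 37 - 4p (demand) and qs = 2p - 16 (supply).
Setting them equal: 37 - 4p = 2p - 16 → 53 = 6p, so p = 53/6 ≈ 8.8333 and q = 5/3 ≈ 1.6667.
%Δp = (8.8333 − 6) / 6 × 100 = +47.22%.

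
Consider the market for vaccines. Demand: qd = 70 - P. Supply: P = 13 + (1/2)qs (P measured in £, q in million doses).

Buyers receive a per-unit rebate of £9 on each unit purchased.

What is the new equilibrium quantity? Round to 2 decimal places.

44.00

Before the shock: 70 - P = 2P - 26 ⇒ 96 = 3P ⇒ P = 32, q = 38.
Since buyers' out-of-pocket price is the market price minus the rebate, the effective demand curve becomes qd = 79 - P.
Clearing the new market: 79 - P = 2P - 26, so P = 35 and q = 44.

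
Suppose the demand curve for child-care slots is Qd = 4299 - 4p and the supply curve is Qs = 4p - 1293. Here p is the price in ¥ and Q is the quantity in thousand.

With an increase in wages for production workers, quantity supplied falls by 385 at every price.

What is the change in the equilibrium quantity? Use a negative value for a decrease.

-192.5

Before the shock: 4299 - 4p = 4p - 1293 ⇒ 5592 = 8p ⇒ p = 699, Q = 1503.
After the shift, demand is Qd = 4299 - 4p and supply is Qs = 4p - 1678.
Equate the new curves: 4299 - 4p = 4p - 1678, giving 5977 = 8p, p = 747.125, Q = 1310.5.
ΔQ = 1310.5 − 1503 = -192.5.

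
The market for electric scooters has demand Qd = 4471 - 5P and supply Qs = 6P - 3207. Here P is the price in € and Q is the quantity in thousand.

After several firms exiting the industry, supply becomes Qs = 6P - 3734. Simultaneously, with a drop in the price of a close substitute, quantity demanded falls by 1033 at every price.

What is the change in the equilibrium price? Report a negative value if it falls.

Initially, 4471 - 5P = 6P - 3207, so 7678 = 11P and P = 698, Q = 981.
After the shift, demand is Qd = 3438 - 5P and supply is Qs = 6P - 3734.
New equilibrium: 3438 - 5P = 6P - 3734 ⇒ 7172 = 11P ⇒ P = 652, Q = 178.
ΔP = 652 − 698 = -46.

-46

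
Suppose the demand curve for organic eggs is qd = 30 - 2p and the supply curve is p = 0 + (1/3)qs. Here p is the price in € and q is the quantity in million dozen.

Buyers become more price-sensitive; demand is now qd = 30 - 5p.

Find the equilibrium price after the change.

3.75

Solve the original market: 30 - 2p = 3p, hence p = 6 and q = 18.
After the shift, demand is qd = 30 - 5p and supply is qs = 3p.
Setting them equal: 30 - 5p = 3p → 30 = 8p, so p = 3.75 and q = 11.25.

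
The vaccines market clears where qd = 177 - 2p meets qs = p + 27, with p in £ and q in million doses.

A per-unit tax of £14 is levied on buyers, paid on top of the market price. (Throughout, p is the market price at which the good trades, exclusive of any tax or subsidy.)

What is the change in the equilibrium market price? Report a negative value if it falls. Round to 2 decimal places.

-9.33

Original equilibrium: 177 - 2p = p + 27 gives 150 = 3p, so p = 50 and q = 77.
Since buyers pay the price plus the tax, the effective demand curve becomes qd = 149 - 2p.
Setting them equal: 149 - 2p = p + 27 → 122 = 3p, so p = 122/3 ≈ 40.6667 and q = 203/3 ≈ 67.6667.
Δp = 40.6667 − 50 = -9.33.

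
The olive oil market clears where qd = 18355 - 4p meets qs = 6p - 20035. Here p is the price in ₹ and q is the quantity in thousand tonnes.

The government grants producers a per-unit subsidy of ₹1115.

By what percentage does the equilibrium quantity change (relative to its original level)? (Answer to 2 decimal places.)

+89.23

Solve the original market: 18355 - 4p = 6p - 20035, hence p = 3839 and q = 2999.
Since sellers receive the price plus the subsidy, the effective supply curve becomes qs = 6p - 13345.
New equilibrium: 18355 - 4p = 6p - 13345 ⇒ 31700 = 10p ⇒ p = 3170, q = 5675.
%Δq = (5675 − 2999) / 2999 × 100 = +89.23%.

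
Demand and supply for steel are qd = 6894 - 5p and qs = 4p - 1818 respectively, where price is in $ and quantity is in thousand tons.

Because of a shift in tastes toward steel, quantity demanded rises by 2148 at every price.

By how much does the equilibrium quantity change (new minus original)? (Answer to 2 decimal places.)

Solve the original market: 6894 - 5p = 4p - 1818, hence p = 968 and q = 2054.
After the shift, demand is qd = 9042 - 5p and supply is qs = 4p - 1818.
Setting them equal: 9042 - 5p = 4p - 1818 → 10860 = 9p, so p = 3620/3 ≈ 1206.6667 and q = 9026/3 ≈ 3008.6667.
Δq = 3008.6667 − 2054 = +954.67.

+954.67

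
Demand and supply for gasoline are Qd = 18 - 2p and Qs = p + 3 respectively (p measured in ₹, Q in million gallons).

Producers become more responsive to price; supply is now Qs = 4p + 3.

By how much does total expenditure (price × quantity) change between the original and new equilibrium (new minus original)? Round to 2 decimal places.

-7.50

Initially, 18 - 2p = p + 3, so 15 = 3p and p = 5, Q = 8.
The new curves are Qd = 18 - 2p (demand) and Qs = 4p + 3 (supply).
Equate the new curves: 18 - 2p = 4p + 3, giving 15 = 6p, p = 2.5, Q = 13.
Expenditure moves from 5×8 = 40 to 2.5×13 = 32.5; change = -7.50.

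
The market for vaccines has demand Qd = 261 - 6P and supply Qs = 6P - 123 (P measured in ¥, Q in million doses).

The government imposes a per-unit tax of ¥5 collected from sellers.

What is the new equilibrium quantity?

Solve the original market: 261 - 6P = 6P - 123, hence P = 32 and Q = 69.
Since sellers keep the price net of the tax, the effective supply curve becomes Qs = 6P - 153.
Clearing the new market: 261 - 6P = 6P - 153, so P = 34.5 and Q = 54.

54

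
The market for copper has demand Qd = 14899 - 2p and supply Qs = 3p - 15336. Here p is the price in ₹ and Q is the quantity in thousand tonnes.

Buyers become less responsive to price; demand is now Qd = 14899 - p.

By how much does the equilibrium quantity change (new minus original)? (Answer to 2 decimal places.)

+4535.25

Initially, 14899 - 2p = 3p - 15336, so 30235 = 5p and p = 6047, Q = 2805.
With the change applied: demand Qd = 14899 - p, supply Qs = 3p - 15336.
Setting them equal: 14899 - p = 3p - 15336 → 30235 = 4p, so p = 7558.75 and Q = 7340.25.
ΔQ = 7340.25 − 2805 = +4535.25.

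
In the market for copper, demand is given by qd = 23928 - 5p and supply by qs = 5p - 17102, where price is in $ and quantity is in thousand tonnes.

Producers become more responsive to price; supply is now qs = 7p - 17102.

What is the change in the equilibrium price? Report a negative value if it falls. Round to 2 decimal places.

Initially, 23928 - 5p = 5p - 17102, so 41030 = 10p and p = 4103, q = 3413.
The shock moves the curves to qd = 23928 - 5p and qs = 7p - 17102.
Setting them equal: 23928 - 5p = 7p - 17102 → 41030 = 12p, so p = 20515/6 ≈ 3419.1667 and q = 40993/6 ≈ 6832.1667.
Δp = 3419.1667 − 4103 = -683.83.

-683.83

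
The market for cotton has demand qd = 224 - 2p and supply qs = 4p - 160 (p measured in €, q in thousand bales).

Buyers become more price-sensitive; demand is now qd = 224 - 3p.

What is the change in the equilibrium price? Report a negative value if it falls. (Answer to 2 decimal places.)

Before the shock: 224 - 2p = 4p - 160 ⇒ 384 = 6p ⇒ p = 64, q = 96.
With the change applied: demand qd = 224 - 3p, supply qs = 4p - 160.
Clearing the new market: 224 - 3p = 4p - 160, so p = 384/7 ≈ 54.8571 and q = 416/7 ≈ 59.4286.
Δp = 54.8571 − 64 = -9.14.

-9.14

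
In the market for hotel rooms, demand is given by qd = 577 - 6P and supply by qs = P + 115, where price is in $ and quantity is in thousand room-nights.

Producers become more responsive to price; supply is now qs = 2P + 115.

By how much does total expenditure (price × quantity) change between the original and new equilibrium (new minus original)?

+1365.375

Original equilibrium: 577 - 6P = P + 115 gives 462 = 7P, so P = 66 and q = 181.
The shock moves the curves to qd = 577 - 6P and qs = 2P + 115.
New equilibrium: 577 - 6P = 2P + 115 ⇒ 462 = 8P ⇒ P = 57.75, q = 230.5.
Expenditure moves from 66×181 = 11946 to 57.75×230.5 = 13311.375; change = +1365.375.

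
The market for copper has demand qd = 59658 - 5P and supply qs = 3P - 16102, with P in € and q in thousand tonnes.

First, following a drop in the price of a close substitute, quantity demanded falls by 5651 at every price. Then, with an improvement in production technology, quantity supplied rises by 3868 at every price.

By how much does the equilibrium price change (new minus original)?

Before the shock: 59658 - 5P = 3P - 16102 ⇒ 75760 = 8P ⇒ P = 9470, q = 12308.
The shock moves the curves to qd = 54007 - 5P and qs = 3P - 12234.
Setting them equal: 54007 - 5P = 3P - 12234 → 66241 = 8P, so P = 8280.125 and q = 12606.375.
ΔP = 8280.125 − 9470 = -1189.875.

-1189.875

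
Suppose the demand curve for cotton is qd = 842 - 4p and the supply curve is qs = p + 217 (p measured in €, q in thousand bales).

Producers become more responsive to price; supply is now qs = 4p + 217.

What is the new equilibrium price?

Before the shock: 842 - 4p = p + 217 ⇒ 625 = 5p ⇒ p = 125, q = 342.
The shock moves the curves to qd = 842 - 4p and qs = 4p + 217.
New equilibrium: 842 - 4p = 4p + 217 ⇒ 625 = 8p ⇒ p = 78.125, q = 529.5.

78.125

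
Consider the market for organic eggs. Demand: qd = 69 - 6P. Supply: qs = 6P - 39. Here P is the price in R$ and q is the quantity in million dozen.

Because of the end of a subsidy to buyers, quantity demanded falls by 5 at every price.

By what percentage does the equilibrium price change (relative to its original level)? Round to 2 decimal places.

-4.63

Before the shock: 69 - 6P = 6P - 39 ⇒ 108 = 12P ⇒ P = 9, q = 15.
The new curves are qd = 64 - 6P (demand) and qs = 6P - 39 (supply).
Equate the new curves: 64 - 6P = 6P - 39, giving 103 = 12P, P = 103/12 ≈ 8.5833, q = 12.5.
%ΔP = (8.5833 − 9) / 9 × 100 = -4.63%.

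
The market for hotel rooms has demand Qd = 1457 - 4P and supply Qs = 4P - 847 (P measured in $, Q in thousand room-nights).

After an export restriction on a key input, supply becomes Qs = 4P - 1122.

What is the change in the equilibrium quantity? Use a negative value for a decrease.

-137.5

Solve the original market: 1457 - 4P = 4P - 847, hence P = 288 and Q = 305.
The new curves are Qd = 1457 - 4P (demand) and Qs = 4P - 1122 (supply).
Setting them equal: 1457 - 4P = 4P - 1122 → 2579 = 8P, so P = 322.375 and Q = 167.5.
ΔQ = 167.5 − 305 = -137.5.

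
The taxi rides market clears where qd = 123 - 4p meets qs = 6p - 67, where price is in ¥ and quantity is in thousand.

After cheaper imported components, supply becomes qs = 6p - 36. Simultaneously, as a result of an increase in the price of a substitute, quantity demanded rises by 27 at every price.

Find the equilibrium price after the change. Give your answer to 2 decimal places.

Initially, 123 - 4p = 6p - 67, so 190 = 10p and p = 19, q = 47.
After the shift, demand is qd = 150 - 4p and supply is qs = 6p - 36.
Equate the new curves: 150 - 4p = 6p - 36, giving 186 = 10p, p = 18.6, q = 75.6.

18.60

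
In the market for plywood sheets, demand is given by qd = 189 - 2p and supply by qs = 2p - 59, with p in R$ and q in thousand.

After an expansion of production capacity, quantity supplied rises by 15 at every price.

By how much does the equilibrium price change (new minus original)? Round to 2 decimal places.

-3.75

Initially, 189 - 2p = 2p - 59, so 248 = 4p and p = 62, q = 65.
With the change applied: demand qd = 189 - 2p, supply qs = 2p - 44.
New equilibrium: 189 - 2p = 2p - 44 ⇒ 233 = 4p ⇒ p = 58.25, q = 72.5.
Δp = 58.25 − 62 = -3.75.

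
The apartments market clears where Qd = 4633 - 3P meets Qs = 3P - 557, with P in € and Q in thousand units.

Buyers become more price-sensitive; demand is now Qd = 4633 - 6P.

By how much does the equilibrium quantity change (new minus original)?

Original equilibrium: 4633 - 3P = 3P - 557 gives 5190 = 6P, so P = 865 and Q = 2038.
The shock moves the curves to Qd = 4633 - 6P and Qs = 3P - 557.
Clearing the new market: 4633 - 6P = 3P - 557, so P = 1730/3 ≈ 576.6667 and Q = 1173.
ΔQ = 1173 − 2038 = -865.

-865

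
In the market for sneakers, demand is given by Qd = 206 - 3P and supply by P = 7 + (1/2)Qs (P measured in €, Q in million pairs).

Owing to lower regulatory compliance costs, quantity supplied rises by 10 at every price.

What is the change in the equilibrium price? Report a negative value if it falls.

-2

Initially, 206 - 3P = 2P - 14, so 220 = 5P and P = 44, Q = 74.
With the change applied: demand Qd = 206 - 3P, supply Qs = 2P - 4.
Clearing the new market: 206 - 3P = 2P - 4, so P = 42 and Q = 80.
ΔP = 42 − 44 = -2.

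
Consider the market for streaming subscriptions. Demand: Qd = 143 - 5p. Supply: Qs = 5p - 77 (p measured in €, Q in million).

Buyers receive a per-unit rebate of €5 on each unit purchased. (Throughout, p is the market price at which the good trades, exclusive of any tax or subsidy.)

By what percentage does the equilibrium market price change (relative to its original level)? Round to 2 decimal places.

Before the shock: 143 - 5p = 5p - 77 ⇒ 220 = 10p ⇒ p = 22, Q = 33.
Since buyers' out-of-pocket price is the market price minus the rebate, the effective demand curve becomes Qd = 168 - 5p.
Clearing the new market: 168 - 5p = 5p - 77, so p = 24.5 and Q = 45.5.
%Δp = (24.5 − 22) / 22 × 100 = +11.36%.

+11.36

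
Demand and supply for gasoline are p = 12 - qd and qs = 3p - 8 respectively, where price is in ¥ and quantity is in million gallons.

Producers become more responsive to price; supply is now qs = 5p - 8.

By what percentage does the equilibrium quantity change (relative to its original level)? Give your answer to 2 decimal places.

+23.81

Before the shock: 12 - p = 3p - 8 ⇒ 20 = 4p ⇒ p = 5, q = 7.
The new curves are qd = 12 - p (demand) and qs = 5p - 8 (supply).
Clearing the new market: 12 - p = 5p - 8, so p = 10/3 ≈ 3.3333 and q = 26/3 ≈ 8.6667.
%Δq = (8.6667 − 7) / 7 × 100 = +23.81%.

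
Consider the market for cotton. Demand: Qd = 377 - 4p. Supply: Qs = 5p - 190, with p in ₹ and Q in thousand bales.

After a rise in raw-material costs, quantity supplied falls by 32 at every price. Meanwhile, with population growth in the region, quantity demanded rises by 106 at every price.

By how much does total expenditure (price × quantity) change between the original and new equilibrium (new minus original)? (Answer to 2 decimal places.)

Before the shock: 377 - 4p = 5p - 190 ⇒ 567 = 9p ⇒ p = 63, Q = 125.
The shock moves the curves to Qd = 483 - 4p and Qs = 5p - 222.
Setting them equal: 483 - 4p = 5p - 222 → 705 = 9p, so p = 235/3 ≈ 78.3333 and Q = 509/3 ≈ 169.6667.
Expenditure moves from 63×125 = 7875 to 78.3333×169.6667 = 13290.5556; change = +5415.56.

+5415.56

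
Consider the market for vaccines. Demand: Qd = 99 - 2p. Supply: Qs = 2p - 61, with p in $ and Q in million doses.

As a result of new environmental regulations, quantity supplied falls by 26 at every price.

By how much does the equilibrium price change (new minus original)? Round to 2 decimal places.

Original equilibrium: 99 - 2p = 2p - 61 gives 160 = 4p, so p = 40 and Q = 19.
With the change applied: demand Qd = 99 - 2p, supply Qs = 2p - 87.
New equilibrium: 99 - 2p = 2p - 87 ⇒ 186 = 4p ⇒ p = 46.5, Q = 6.
Δp = 46.5 − 40 = +6.50.

+6.50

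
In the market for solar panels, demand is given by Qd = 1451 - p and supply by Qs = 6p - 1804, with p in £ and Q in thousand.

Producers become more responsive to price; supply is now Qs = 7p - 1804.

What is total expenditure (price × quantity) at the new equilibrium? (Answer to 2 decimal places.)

Solve the original market: 1451 - p = 6p - 1804, hence p = 465 and Q = 986.
The new curves are Qd = 1451 - p (demand) and Qs = 7p - 1804 (supply).
Clearing the new market: 1451 - p = 7p - 1804, so p = 406.875 and Q = 1044.125.
New expenditure = 406.875 × 1044.125 = 424828.36.

424828.36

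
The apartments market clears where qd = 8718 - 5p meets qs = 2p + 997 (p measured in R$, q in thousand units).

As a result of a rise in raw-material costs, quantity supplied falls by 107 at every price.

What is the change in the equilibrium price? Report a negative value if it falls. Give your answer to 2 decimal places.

+15.29

Initially, 8718 - 5p = 2p + 997, so 7721 = 7p and p = 1103, q = 3203.
The shock moves the curves to qd = 8718 - 5p and qs = 2p + 890.
Equate the new curves: 8718 - 5p = 2p + 890, giving 7828 = 7p, p = 7828/7 ≈ 1118.2857, q = 21886/7 ≈ 3126.5714.
Δp = 1118.2857 − 1103 = +15.29.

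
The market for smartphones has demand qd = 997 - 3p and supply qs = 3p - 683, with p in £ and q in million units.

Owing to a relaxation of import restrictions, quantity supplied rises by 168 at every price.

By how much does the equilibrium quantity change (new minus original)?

+84

Original equilibrium: 997 - 3p = 3p - 683 gives 1680 = 6p, so p = 280 and q = 157.
The new curves are qd = 997 - 3p (demand) and qs = 3p - 515 (supply).
Equate the new curves: 997 - 3p = 3p - 515, giving 1512 = 6p, p = 252, q = 241.
Δq = 241 − 157 = +84.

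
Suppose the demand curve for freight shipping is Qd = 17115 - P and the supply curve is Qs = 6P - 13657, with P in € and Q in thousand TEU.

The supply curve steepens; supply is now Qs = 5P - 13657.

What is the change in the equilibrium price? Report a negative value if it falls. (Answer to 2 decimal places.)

+732.67

Initially, 17115 - P = 6P - 13657, so 30772 = 7P and P = 4396, Q = 12719.
After the shift, demand is Qd = 17115 - P and supply is Qs = 5P - 13657.
Clearing the new market: 17115 - P = 5P - 13657, so P = 15386/3 ≈ 5128.6667 and Q = 35959/3 ≈ 11986.3333.
ΔP = 5128.6667 − 4396 = +732.67.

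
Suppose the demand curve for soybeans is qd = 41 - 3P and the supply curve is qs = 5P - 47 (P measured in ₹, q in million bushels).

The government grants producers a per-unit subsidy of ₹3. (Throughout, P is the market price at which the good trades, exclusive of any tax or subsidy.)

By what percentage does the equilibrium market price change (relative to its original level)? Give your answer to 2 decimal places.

Original equilibrium: 41 - 3P = 5P - 47 gives 88 = 8P, so P = 11 and q = 8.
Since sellers receive the price plus the subsidy, the effective supply curve becomes qs = 5P - 32.
Clearing the new market: 41 - 3P = 5P - 32, so P = 9.125 and q = 13.625.
%ΔP = (9.125 − 11) / 11 × 100 = -17.05%.

-17.05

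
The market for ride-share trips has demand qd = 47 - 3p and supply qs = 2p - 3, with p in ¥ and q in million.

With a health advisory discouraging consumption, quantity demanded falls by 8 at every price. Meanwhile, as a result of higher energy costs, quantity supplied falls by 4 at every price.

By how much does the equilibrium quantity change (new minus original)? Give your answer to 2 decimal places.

-5.60

Original equilibrium: 47 - 3p = 2p - 3 gives 50 = 5p, so p = 10 and q = 17.
After the shift, demand is qd = 39 - 3p and supply is qs = 2p - 7.
Equate the new curves: 39 - 3p = 2p - 7, giving 46 = 5p, p = 9.2, q = 11.4.
Δq = 11.4 − 17 = -5.60.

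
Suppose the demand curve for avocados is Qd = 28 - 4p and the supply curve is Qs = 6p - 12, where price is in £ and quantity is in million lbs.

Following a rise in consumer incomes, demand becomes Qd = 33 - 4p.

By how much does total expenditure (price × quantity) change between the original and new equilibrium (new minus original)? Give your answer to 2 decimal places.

+19.50

Before the shock: 28 - 4p = 6p - 12 ⇒ 40 = 10p ⇒ p = 4, Q = 12.
The new curves are Qd = 33 - 4p (demand) and Qs = 6p - 12 (supply).
Setting them equal: 33 - 4p = 6p - 12 → 45 = 10p, so p = 4.5 and Q = 15.
Expenditure moves from 4×12 = 48 to 4.5×15 = 67.5; change = +19.50.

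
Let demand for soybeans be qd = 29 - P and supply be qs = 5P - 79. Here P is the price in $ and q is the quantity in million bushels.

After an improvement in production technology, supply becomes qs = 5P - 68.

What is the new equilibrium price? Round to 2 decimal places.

Solve the original market: 29 - P = 5P - 79, hence P = 18 and q = 11.
The new curves are qd = 29 - P (demand) and qs = 5P - 68 (supply).
Setting them equal: 29 - P = 5P - 68 → 97 = 6P, so P = 97/6 ≈ 16.1667 and q = 77/6 ≈ 12.8333.

16.17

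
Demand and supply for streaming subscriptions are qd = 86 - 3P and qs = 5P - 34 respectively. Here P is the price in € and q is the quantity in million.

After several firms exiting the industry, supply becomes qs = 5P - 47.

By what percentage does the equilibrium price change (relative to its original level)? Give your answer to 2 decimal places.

Initially, 86 - 3P = 5P - 34, so 120 = 8P and P = 15, q = 41.
After the shift, demand is qd = 86 - 3P and supply is qs = 5P - 47.
New equilibrium: 86 - 3P = 5P - 47 ⇒ 133 = 8P ⇒ P = 16.625, q = 36.125.
%ΔP = (16.625 − 15) / 15 × 100 = +10.83%.

+10.83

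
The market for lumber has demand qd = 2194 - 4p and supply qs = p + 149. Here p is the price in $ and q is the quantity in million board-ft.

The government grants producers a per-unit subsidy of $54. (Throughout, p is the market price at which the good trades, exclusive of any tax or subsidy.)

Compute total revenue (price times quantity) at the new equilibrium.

239397.84

Initially, 2194 - 4p = p + 149, so 2045 = 5p and p = 409, q = 558.
Since sellers receive the price plus the subsidy, the effective supply curve becomes qs = p + 203.
Setting them equal: 2194 - 4p = p + 203 → 1991 = 5p, so p = 398.2 and q = 601.2.
New expenditure = 398.2 × 601.2 = 239397.84.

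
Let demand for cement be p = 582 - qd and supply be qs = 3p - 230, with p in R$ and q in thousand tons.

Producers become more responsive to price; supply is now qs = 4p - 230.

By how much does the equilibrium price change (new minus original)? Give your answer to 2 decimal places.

Original equilibrium: 582 - p = 3p - 230 gives 812 = 4p, so p = 203 and q = 379.
With the change applied: demand qd = 582 - p, supply qs = 4p - 230.
Setting them equal: 582 - p = 4p - 230 → 812 = 5p, so p = 162.4 and q = 419.6.
Δp = 162.4 − 203 = -40.60.

-40.60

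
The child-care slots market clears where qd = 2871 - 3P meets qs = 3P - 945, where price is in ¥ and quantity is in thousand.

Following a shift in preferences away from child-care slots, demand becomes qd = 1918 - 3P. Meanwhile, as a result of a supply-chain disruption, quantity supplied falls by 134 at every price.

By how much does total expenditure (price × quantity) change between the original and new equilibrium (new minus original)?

-402927.75

Initially, 2871 - 3P = 3P - 945, so 3816 = 6P and P = 636, q = 963.
The shock moves the curves to qd = 1918 - 3P and qs = 3P - 1079.
Clearing the new market: 1918 - 3P = 3P - 1079, so P = 499.5 and q = 419.5.
Expenditure moves from 636×963 = 612468 to 499.5×419.5 = 209540.25; change = -402927.75.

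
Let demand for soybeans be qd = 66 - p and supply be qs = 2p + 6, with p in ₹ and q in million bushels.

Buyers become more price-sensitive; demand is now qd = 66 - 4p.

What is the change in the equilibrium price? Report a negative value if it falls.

Before the shock: 66 - p = 2p + 6 ⇒ 60 = 3p ⇒ p = 20, q = 46.
The shock moves the curves to qd = 66 - 4p and qs = 2p + 6.
New equilibrium: 66 - 4p = 2p + 6 ⇒ 60 = 6p ⇒ p = 10, q = 26.
Δp = 10 − 20 = -10.

-10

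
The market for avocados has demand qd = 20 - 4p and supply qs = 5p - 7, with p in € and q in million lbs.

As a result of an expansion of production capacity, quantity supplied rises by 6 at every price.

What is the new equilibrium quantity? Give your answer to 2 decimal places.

10.67

Solve the original market: 20 - 4p = 5p - 7, hence p = 3 and q = 8.
With the change applied: demand qd = 20 - 4p, supply qs = 5p - 1.
Clearing the new market: 20 - 4p = 5p - 1, so p = 7/3 ≈ 2.3333 and q = 32/3 ≈ 10.6667.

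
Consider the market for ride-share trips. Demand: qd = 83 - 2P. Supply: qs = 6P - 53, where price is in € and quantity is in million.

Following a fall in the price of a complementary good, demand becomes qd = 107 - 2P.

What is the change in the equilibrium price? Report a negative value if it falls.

Original equilibrium: 83 - 2P = 6P - 53 gives 136 = 8P, so P = 17 and q = 49.
After the shift, demand is qd = 107 - 2P and supply is qs = 6P - 53.
Setting them equal: 107 - 2P = 6P - 53 → 160 = 8P, so P = 20 and q = 67.
ΔP = 20 − 17 = +3.

+3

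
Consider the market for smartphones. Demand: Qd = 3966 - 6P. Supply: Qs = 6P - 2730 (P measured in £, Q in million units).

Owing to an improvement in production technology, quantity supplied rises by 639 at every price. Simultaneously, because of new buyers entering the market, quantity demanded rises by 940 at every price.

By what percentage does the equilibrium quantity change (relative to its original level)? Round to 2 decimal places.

+127.75

Initially, 3966 - 6P = 6P - 2730, so 6696 = 12P and P = 558, Q = 618.
The new curves are Qd = 4906 - 6P (demand) and Qs = 6P - 2091 (supply).
New equilibrium: 4906 - 6P = 6P - 2091 ⇒ 6997 = 12P ⇒ P = 6997/12 ≈ 583.0833, Q = 1407.5.
%ΔQ = (1407.5 − 618) / 618 × 100 = +127.75%.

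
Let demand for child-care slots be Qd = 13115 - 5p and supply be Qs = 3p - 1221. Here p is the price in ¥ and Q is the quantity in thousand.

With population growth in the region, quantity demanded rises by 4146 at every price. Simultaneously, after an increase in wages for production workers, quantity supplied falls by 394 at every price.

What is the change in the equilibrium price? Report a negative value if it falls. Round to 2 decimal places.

Initially, 13115 - 5p = 3p - 1221, so 14336 = 8p and p = 1792, Q = 4155.
With the change applied: demand Qd = 17261 - 5p, supply Qs = 3p - 1615.
Clearing the new market: 17261 - 5p = 3p - 1615, so p = 2359.5 and Q = 5463.5.
Δp = 2359.5 − 1792 = +567.50.

+567.50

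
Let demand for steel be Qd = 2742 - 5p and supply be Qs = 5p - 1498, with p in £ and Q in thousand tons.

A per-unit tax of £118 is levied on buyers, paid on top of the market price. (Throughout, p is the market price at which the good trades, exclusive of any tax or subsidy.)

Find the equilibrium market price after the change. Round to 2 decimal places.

365.00

Solve the original market: 2742 - 5p = 5p - 1498, hence p = 424 and Q = 622.
Since buyers pay the price plus the tax, the effective demand curve becomes Qd = 2152 - 5p.
Clearing the new market: 2152 - 5p = 5p - 1498, so p = 365 and Q = 327.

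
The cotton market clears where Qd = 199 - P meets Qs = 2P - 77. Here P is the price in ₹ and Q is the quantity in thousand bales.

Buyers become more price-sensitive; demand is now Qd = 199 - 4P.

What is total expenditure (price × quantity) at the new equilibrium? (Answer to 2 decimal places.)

690.00

Original equilibrium: 199 - P = 2P - 77 gives 276 = 3P, so P = 92 and Q = 107.
With the change applied: demand Qd = 199 - 4P, supply Qs = 2P - 77.
Setting them equal: 199 - 4P = 2P - 77 → 276 = 6P, so P = 46 and Q = 15.
New expenditure = 46 × 15 = 690.00.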